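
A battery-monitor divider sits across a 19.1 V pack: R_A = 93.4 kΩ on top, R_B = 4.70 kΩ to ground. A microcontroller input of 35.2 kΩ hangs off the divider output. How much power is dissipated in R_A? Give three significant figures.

Total resistance from the source is R_A + (R_B‖R_L) = 97.55 kΩ, so I = 19.1/97.55 kΩ = 0.1958 mA.
P = I²·R_A = (0.1958 mA)² × 93.4 kΩ = 3.58 mW.

P ≈ 3.58 mW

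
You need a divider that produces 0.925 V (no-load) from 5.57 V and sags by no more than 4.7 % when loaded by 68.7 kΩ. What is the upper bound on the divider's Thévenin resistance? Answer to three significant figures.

R_th ≤ 3.39 kΩ

Loading drop = R_th/(R_th + R_L) ≤ 0.0470, so R_th ≤ R_L · ε/(1−ε) = 68.7 kΩ × 0.0470/0.9530 = 3.39 kΩ.
(Any R1, R2 with R2/(R1+R2) = 0.166 and R1‖R2 ≤ 3.39 kΩ will meet the spec.)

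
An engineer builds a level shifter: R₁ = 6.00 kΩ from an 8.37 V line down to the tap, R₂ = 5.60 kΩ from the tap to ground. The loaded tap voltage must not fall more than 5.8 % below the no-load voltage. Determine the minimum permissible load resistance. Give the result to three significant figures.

R_L(min) ≈ 47.0 kΩ

Output resistance R_th = R₁‖R₂ = (6.00 × 5.60)/11.60 = 2.897 kΩ.
The fractional drop is R_th/(R_th + R_L); requiring this ≤ 0.0580 gives R_L ≥ R_th(1/0.0580 − 1) = 2.897 × 16.24 = 47.0 kΩ.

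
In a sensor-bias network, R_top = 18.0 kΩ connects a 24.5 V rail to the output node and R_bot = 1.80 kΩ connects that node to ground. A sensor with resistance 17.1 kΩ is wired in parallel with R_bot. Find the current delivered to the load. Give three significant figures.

R_bot‖R_L = 1.629 kΩ; V_out = 24.5 × 1.629/19.63 = 2.033 V.
I_L = V_out / R_L = 2.033 / 17.1 kΩ = 0.119 mA.

I_L ≈ 0.119 mA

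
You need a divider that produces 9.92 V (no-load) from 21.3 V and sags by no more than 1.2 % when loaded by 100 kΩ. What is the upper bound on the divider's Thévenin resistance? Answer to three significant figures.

Loading drop = R_th/(R_th + R_L) ≤ 0.0120, so R_th ≤ R_L · ε/(1−ε) = 100 kΩ × 0.0120/0.9880 = 1.21 kΩ.

R_th ≤ 1.21 kΩ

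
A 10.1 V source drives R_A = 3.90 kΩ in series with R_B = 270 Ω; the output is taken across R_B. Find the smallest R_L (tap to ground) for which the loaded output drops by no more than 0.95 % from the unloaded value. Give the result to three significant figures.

Output resistance R_th = R_A‖R_B = (3900 × 270)/4170 = 252.5 Ω.
The fractional drop is R_th/(R_th + R_L); requiring this ≤ 0.00950 gives R_L ≥ R_th(1/0.00950 − 1) = 252.5 × 104.3 = 26.3 kΩ.

R_L(min) ≈ 26.3 kΩ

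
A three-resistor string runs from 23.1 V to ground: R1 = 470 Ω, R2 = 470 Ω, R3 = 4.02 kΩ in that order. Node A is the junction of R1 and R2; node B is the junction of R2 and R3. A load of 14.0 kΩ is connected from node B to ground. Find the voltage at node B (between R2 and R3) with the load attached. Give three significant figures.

At node B, R3 is in parallel with the load: R3‖R_L = 3123 Ω.
Below node A the resistance is R2 + (R3‖R_L) = 3593 Ω, so V_A = 23.1 × 3593/4063 = 20.43 V.
Then V_B = V_A × (R3‖R_L)/(R2 + R3‖R_L) = 20.43 × 3123/3593 = 17.8 V.

V ≈ 17.8 V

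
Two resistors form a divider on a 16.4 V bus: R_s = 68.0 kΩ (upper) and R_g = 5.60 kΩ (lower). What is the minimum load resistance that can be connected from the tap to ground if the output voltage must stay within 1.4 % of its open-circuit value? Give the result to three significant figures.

Output resistance R_th = R_s‖R_g = (68.0 × 5.60)/73.60 = 5.174 kΩ.
The fractional drop is R_th/(R_th + R_L); requiring this ≤ 0.0140 gives R_L ≥ R_th(1/0.0140 − 1) = 5.174 × 70.43 = 364 kΩ.

R_L(min) ≈ 364 kΩ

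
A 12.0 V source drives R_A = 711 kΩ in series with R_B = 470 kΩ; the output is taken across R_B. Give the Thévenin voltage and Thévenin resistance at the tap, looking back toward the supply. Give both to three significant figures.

V_th is the open-circuit tap voltage: 12.0 × 470/(711 + 470) = 4.78 V.
With the supply zeroed, R_A and R_B appear in parallel from the tap: R_th = R_A‖R_B = (711 × 470)/1181 = 283 kΩ.

V_th = 4.78 V, R_th = 283 kΩ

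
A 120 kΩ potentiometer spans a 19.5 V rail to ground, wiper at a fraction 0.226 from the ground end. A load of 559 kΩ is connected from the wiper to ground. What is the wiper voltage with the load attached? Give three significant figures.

The wiper splits the pot into (1−α)R = 92.88 kΩ above and αR = 27.12 kΩ below.
Lower section ‖ load = 25.87 kΩ.
V_wiper = 19.5 × 25.87/(92.88 + 25.87) = 4.25 V.

V ≈ 4.25 V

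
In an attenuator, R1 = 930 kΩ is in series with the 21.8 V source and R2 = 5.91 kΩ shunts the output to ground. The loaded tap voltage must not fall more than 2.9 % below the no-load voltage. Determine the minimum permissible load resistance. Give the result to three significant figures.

Output resistance R_th = R1‖R2 = (930 × 5.91)/935.9 = 5.873 kΩ.
The fractional drop is R_th/(R_th + R_L); requiring this ≤ 0.0290 gives R_L ≥ R_th(1/0.0290 − 1) = 5.873 × 33.48 = 197 kΩ.

R_L(min) ≈ 197 kΩ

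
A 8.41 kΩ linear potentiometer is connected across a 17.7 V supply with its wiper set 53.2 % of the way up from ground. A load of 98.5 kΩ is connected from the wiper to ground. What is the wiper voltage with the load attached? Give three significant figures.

V ≈ 9.22 V

The wiper splits the pot into (1−α)R = 3.936 kΩ above and αR = 4.474 kΩ below.
Lower section ‖ load = 4.280 kΩ.
V_wiper = 17.7 × 4.280/(3.936 + 4.280) = 9.22 V.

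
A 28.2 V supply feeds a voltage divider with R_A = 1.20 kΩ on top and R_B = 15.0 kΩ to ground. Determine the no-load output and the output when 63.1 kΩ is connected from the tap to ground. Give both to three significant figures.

Open-circuit: V = 28.2 × 15.0/(1.20 + 15.0) = 26.1 V.
With the load, R_B becomes R_B‖R_L = 12.12 kΩ, so V = 28.2 × 12.12/13.32 = 25.7 V.

Unloaded: 26.1 V; loaded: 25.7 V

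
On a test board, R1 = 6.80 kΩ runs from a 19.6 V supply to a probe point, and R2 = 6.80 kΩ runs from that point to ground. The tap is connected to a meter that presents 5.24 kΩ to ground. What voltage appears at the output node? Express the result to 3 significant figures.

V_out ≈ 5.94 V

The load sits in parallel with R2: R2‖R_L = (6.80 × 5.24) / (6.80 + 5.24) = 2.959 kΩ.
V_out = 19.6 × 2.959 / (6.80 + 2.959) = 19.6 × 2.959/9.759 = 5.94 V.
(Unloaded it would have been 9.80 V.)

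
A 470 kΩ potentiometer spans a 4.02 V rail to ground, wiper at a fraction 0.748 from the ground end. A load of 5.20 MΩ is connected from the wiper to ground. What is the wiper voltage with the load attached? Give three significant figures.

The wiper splits the pot into (1−α)R = 118.4 kΩ above and αR = 351.6 kΩ below.
Lower section ‖ load = 329.3 kΩ.
V_wiper = 4.02 × 329.3/(118.4 + 329.3) = 2.96 V.

V ≈ 2.96 V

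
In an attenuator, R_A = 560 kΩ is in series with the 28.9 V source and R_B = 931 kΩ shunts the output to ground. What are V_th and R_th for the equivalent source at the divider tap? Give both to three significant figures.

V_th is the open-circuit tap voltage: 28.9 × 931/(560 + 931) = 18.0 V.
With the supply zeroed, R_A and R_B appear in parallel from the tap: R_th = R_A‖R_B = (560 × 931)/1491 = 350 kΩ.

V_th = 18.0 V, R_th = 350 kΩ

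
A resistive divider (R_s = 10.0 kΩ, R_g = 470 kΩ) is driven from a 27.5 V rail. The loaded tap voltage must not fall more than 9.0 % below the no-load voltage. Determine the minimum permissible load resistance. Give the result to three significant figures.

R_L(min) ≈ 99.0 kΩ

Output resistance R_th = R_s‖R_g = (10.0 × 470)/480.0 = 9.792 kΩ.
The fractional drop is R_th/(R_th + R_L); requiring this ≤ 0.0900 gives R_L ≥ R_th(1/0.0900 − 1) = 9.792 × 10.11 = 99.0 kΩ.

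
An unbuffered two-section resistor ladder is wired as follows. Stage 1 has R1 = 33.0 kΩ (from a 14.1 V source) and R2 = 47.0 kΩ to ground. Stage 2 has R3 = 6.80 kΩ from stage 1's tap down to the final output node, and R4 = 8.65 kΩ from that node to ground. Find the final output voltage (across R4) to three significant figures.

V_out ≈ 2.06 V

Stage 2 presents R3+R4 = 15.45 kΩ as a load on stage 1's tap.
Stage 1's lower leg becomes R2‖(R3+R4) = 11.63 kΩ, so V_mid = 14.1 × 11.63/44.63 = 3.674 V.
Stage 2 is itself unloaded: V_out = V_mid × R4/(R3+R4) = 3.674 × 8.65/15.45 = 2.06 V.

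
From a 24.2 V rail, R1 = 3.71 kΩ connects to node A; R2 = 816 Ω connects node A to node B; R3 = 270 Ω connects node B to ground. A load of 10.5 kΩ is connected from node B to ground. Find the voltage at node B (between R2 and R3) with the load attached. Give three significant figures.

V ≈ 1.33 V

At node B, R3 is in parallel with the load: R3‖R_L = 263.2 Ω.
Below node A the resistance is R2 + (R3‖R_L) = 1079 Ω, so V_A = 24.2 × 1079/4789 = 5.453 V.
Then V_B = V_A × (R3‖R_L)/(R2 + R3‖R_L) = 5.453 × 263.2/1079 = 1.33 V.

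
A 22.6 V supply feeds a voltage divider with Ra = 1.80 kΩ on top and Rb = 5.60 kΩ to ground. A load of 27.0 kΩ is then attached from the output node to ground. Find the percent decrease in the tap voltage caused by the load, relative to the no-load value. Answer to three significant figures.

The divider's output (Thévenin) resistance is Ra‖Rb = 1.362 kΩ.
Fractional drop under load = R_th/(R_th + R_L) = 1.362 / (1.362 + 27.0) = 0.04803.
So the output falls by 4.80 %.

4.80 %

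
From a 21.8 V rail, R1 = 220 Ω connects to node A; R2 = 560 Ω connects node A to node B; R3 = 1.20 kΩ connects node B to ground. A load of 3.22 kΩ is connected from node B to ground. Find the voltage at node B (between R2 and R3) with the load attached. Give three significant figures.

At node B, R3 is in parallel with the load: R3‖R_L = 874.2 Ω.
Below node A the resistance is R2 + (R3‖R_L) = 1434 Ω, so V_A = 21.8 × 1434/1654 = 18.90 V.
Then V_B = V_A × (R3‖R_L)/(R2 + R3‖R_L) = 18.90 × 874.2/1434 = 11.5 V.

V ≈ 11.5 V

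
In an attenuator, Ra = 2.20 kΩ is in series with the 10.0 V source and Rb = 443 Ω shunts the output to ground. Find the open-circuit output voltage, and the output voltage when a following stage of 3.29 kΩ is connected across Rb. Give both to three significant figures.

Open-circuit: V = 10.0 × 443/(2200 + 443) = 1.68 V.
With the load, Rb becomes Rb‖R_L = 390.4 Ω, so V = 10.0 × 390.4/2590 = 1.51 V.

Unloaded: 1.68 V; loaded: 1.51 V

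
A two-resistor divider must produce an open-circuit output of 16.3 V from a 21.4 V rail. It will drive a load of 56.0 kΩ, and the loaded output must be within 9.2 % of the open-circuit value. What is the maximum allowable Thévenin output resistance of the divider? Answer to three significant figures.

R_th ≤ 5.67 kΩ

Loading drop = R_th/(R_th + R_L) ≤ 0.0920, so R_th ≤ R_L · ε/(1−ε) = 56.0 kΩ × 0.0920/0.9080 = 5.67 kΩ.
(Any R1, R2 with R2/(R1+R2) = 0.762 and R1‖R2 ≤ 5.67 kΩ will meet the spec.)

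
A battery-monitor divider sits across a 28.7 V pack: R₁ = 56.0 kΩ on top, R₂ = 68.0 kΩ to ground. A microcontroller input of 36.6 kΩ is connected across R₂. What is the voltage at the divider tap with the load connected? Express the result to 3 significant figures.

The load sits in parallel with R₂: R₂‖R_L = (68.0 × 36.6) / (68.0 + 36.6) = 23.79 kΩ.
V_out = 28.7 × 23.79 / (56.0 + 23.79) = 28.7 × 23.79/79.79 = 8.56 V.

V_out ≈ 8.56 V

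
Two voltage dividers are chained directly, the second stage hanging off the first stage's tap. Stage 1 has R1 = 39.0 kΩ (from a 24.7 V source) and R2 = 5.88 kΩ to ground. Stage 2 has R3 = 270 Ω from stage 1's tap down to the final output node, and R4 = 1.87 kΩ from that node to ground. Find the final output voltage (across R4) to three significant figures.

V_out ≈ 0.835 V

Stage 2 presents R3+R4 = 2140 Ω as a load on stage 1's tap.
Stage 1's lower leg becomes R2‖(R3+R4) = 1569 Ω, so V_mid = 24.7 × 1569/40570 = 0.9553 V.
Stage 2 is itself unloaded: V_out = V_mid × R4/(R3+R4) = 0.9553 × 1870/2140 = 0.835 V.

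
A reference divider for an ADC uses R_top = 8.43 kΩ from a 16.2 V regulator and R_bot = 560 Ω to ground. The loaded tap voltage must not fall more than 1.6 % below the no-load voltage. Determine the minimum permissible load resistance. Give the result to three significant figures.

Output resistance R_th = R_top‖R_bot = (8430 × 560)/8990 = 525.1 Ω.
The fractional drop is R_th/(R_th + R_L); requiring this ≤ 0.0160 gives R_L ≥ R_th(1/0.0160 − 1) = 525.1 × 61.50 = 32.3 kΩ.

R_L(min) ≈ 32.3 kΩ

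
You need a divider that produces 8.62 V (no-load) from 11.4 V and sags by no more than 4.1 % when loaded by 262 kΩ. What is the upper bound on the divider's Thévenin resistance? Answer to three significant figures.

Loading drop = R_th/(R_th + R_L) ≤ 0.0410, so R_th ≤ R_L · ε/(1−ε) = 262 kΩ × 0.0410/0.9590 = 11.2 kΩ.
(Any R1, R2 with R2/(R1+R2) = 0.756 and R1‖R2 ≤ 11.2 kΩ will meet the spec.)

R_th ≤ 11.2 kΩ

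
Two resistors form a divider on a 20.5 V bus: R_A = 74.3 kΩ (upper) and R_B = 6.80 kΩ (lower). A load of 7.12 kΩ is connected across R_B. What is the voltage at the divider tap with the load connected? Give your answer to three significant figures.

V_out ≈ 0.917 V

The load sits in parallel with R_B: R_B‖R_L = (6.80 × 7.12) / (6.80 + 7.12) = 3.478 kΩ.
V_out = 20.5 × 3.478 / (74.3 + 3.478) = 20.5 × 3.478/77.78 = 0.917 V.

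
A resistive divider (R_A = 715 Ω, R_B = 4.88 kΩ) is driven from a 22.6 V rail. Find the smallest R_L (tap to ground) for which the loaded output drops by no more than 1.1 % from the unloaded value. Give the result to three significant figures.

Output resistance R_th = R_A‖R_B = (715 × 4880)/5595 = 623.6 Ω.
The fractional drop is R_th/(R_th + R_L); requiring this ≤ 0.0110 gives R_L ≥ R_th(1/0.0110 − 1) = 623.6 × 89.91 = 56.1 kΩ.

R_L(min) ≈ 56.1 kΩ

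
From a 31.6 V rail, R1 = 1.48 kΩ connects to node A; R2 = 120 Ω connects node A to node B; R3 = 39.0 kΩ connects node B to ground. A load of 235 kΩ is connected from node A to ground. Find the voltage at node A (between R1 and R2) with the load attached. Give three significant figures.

Below node A the series string R2+R3 = 39120 Ω sits in parallel with the 235000 Ω load: 33540 Ω.
V_A = 31.6 × 33540/(1480 + 33540) = 30.3 V.

V ≈ 30.3 V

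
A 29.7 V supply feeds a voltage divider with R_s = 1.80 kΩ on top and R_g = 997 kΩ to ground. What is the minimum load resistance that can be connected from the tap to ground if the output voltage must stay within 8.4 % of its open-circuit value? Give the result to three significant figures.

R_L(min) ≈ 19.6 kΩ

Output resistance R_th = R_s‖R_g = (1.80 × 997)/998.8 = 1.797 kΩ.
The fractional drop is R_th/(R_th + R_L); requiring this ≤ 0.0840 gives R_L ≥ R_th(1/0.0840 − 1) = 1.797 × 10.90 = 19.6 kΩ.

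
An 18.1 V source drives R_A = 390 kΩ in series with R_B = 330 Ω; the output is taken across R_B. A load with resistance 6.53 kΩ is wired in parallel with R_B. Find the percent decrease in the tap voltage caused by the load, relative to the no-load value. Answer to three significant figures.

4.81 %

The divider's output (Thévenin) resistance is R_A‖R_B = 329.7 Ω.
Fractional drop under load = R_th/(R_th + R_L) = 329.7 / (329.7 + 6530) = 0.04807.
So the output falls by 4.81 %.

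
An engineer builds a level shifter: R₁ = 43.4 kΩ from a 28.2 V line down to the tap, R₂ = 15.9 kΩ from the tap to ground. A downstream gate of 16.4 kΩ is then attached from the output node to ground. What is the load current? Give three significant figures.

R₂‖R_L = 8.073 kΩ; V_out = 28.2 × 8.073/51.47 = 4.423 V.
I_L = V_out / R_L = 4.423 / 16.4 kΩ = 0.270 mA.

I_L ≈ 0.270 mA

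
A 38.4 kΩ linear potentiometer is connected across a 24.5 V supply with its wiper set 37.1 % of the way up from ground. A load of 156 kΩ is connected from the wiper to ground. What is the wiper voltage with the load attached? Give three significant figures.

V ≈ 8.60 V

The wiper splits the pot into (1−α)R = 24.15 kΩ above and αR = 14.25 kΩ below.
Lower section ‖ load = 13.05 kΩ.
V_wiper = 24.5 × 13.05/(24.15 + 13.05) = 8.60 V.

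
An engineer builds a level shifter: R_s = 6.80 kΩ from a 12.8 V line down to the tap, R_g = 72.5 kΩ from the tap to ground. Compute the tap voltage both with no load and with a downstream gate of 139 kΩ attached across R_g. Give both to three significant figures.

Open-circuit: V = 12.8 × 72.5/(6.80 + 72.5) = 11.7 V.
With the load, R_g becomes R_g‖R_L = 47.65 kΩ, so V = 12.8 × 47.65/54.45 = 11.2 V.

Unloaded: 11.7 V; loaded: 11.2 V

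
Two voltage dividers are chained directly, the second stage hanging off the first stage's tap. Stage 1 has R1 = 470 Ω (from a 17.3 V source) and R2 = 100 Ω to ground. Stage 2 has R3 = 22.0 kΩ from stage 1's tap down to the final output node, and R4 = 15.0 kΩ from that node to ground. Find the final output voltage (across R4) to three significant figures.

V_out ≈ 1.23 V

Stage 2 presents R3+R4 = 37000 Ω as a load on stage 1's tap.
Stage 1's lower leg becomes R2‖(R3+R4) = 99.73 Ω, so V_mid = 17.3 × 99.73/569.7 = 3.028 V.
Stage 2 is itself unloaded: V_out = V_mid × R4/(R3+R4) = 3.028 × 15000/37000 = 1.23 V.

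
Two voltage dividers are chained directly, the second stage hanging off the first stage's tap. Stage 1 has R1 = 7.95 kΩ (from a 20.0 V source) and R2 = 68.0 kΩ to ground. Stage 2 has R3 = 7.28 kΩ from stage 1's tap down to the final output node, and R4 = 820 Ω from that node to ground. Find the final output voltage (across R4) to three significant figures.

Stage 2 presents R3+R4 = 8100 Ω as a load on stage 1's tap.
Stage 1's lower leg becomes R2‖(R3+R4) = 7238 Ω, so V_mid = 20.0 × 7238/15190 = 9.531 V.
Stage 2 is itself unloaded: V_out = V_mid × R4/(R3+R4) = 9.531 × 820/8100 = 0.965 V.

V_out ≈ 0.965 V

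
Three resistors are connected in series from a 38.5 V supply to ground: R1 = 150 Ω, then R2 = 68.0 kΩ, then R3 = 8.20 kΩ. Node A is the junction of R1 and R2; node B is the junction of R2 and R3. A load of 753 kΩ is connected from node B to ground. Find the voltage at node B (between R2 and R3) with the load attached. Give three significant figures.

V ≈ 4.10 V

At node B, R3 is in parallel with the load: R3‖R_L = 8112 Ω.
Below node A the resistance is R2 + (R3‖R_L) = 76110 Ω, so V_A = 38.5 × 76110/76260 = 38.42 V.
Then V_B = V_A × (R3‖R_L)/(R2 + R3‖R_L) = 38.42 × 8112/76110 = 4.10 V.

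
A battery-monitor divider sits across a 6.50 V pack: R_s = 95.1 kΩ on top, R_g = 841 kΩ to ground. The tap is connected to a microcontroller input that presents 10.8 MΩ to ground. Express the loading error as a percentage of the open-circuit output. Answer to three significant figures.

0.785 %

The divider's output (Thévenin) resistance is R_s‖R_g = 85.44 kΩ.
Fractional drop under load = R_th/(R_th + R_L) = 85.44 / (85.44 + 10800) = 0.007849.
So the output falls by 0.785 %.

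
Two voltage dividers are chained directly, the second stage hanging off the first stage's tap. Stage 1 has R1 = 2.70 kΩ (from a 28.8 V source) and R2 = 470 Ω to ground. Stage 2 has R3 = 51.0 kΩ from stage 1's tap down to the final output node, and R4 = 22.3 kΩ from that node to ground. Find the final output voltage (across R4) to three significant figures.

V_out ≈ 1.29 V

Stage 2 presents R3+R4 = 73300 Ω as a load on stage 1's tap.
Stage 1's lower leg becomes R2‖(R3+R4) = 467.0 Ω, so V_mid = 28.8 × 467.0/3167 = 4.247 V.
Stage 2 is itself unloaded: V_out = V_mid × R4/(R3+R4) = 4.247 × 22300/73300 = 1.29 V.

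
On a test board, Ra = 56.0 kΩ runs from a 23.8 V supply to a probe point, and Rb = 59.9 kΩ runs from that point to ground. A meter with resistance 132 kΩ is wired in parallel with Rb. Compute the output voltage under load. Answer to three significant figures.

V_out ≈ 10.1 V

The load sits in parallel with Rb: Rb‖R_L = (59.9 × 132) / (59.9 + 132) = 41.20 kΩ.
V_out = 23.8 × 41.20 / (56.0 + 41.20) = 23.8 × 41.20/97.20 = 10.1 V.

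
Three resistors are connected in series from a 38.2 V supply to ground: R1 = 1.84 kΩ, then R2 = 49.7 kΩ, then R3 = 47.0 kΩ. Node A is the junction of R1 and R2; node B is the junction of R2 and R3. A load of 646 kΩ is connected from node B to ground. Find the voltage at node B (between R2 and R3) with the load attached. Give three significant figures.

V ≈ 17.6 V

At node B, R3 is in parallel with the load: R3‖R_L = 43.81 kΩ.
Below node A the resistance is R2 + (R3‖R_L) = 93.51 kΩ, so V_A = 38.2 × 93.51/95.35 = 37.46 V.
Then V_B = V_A × (R3‖R_L)/(R2 + R3‖R_L) = 37.46 × 43.81/93.51 = 17.6 V.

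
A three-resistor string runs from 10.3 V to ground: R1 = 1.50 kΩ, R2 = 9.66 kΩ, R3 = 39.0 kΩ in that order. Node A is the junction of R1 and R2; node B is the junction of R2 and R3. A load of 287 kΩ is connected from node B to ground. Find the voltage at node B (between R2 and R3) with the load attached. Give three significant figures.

V ≈ 7.77 V

At node B, R3 is in parallel with the load: R3‖R_L = 34.33 kΩ.
Below node A the resistance is R2 + (R3‖R_L) = 43.99 kΩ, so V_A = 10.3 × 43.99/45.49 = 9.960 V.
Then V_B = V_A × (R3‖R_L)/(R2 + R3‖R_L) = 9.960 × 34.33/43.99 = 7.77 V.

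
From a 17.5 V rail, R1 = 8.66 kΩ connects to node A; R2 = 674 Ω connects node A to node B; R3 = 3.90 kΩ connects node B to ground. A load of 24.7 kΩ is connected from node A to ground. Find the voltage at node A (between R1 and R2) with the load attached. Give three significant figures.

V ≈ 5.39 V

Below node A the series string R2+R3 = 4574 Ω sits in parallel with the 24700 Ω load: 3859 Ω.
V_A = 17.5 × 3859/(8660 + 3859) = 5.39 V.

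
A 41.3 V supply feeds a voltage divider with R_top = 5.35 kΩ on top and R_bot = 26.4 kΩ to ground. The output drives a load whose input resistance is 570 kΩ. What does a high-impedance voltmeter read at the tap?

V_out ≈ 34.1 V

The load sits in parallel with R_bot: R_bot‖R_L = (26.4 × 570) / (26.4 + 570) = 25.23 kΩ.
V_out = 41.3 × 25.23 / (5.35 + 25.23) = 41.3 × 25.23/30.58 = 34.1 V.
(Unloaded it would have been 34.3 V.)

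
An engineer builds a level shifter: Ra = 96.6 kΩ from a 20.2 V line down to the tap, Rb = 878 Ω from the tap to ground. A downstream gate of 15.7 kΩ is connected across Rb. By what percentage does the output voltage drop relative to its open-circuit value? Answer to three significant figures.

The divider's output (Thévenin) resistance is Ra‖Rb = 870.1 Ω.
Fractional drop under load = R_th/(R_th + R_L) = 870.1 / (870.1 + 15700) = 0.05251.
So the output falls by 5.25 %.

5.25 %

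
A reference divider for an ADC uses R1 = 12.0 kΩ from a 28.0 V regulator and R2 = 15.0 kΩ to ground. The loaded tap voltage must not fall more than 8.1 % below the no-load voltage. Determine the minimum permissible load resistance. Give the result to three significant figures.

R_L(min) ≈ 75.6 kΩ

Output resistance R_th = R1‖R2 = (12.0 × 15.0)/27.00 = 6.667 kΩ.
The fractional drop is R_th/(R_th + R_L); requiring this ≤ 0.0810 gives R_L ≥ R_th(1/0.0810 − 1) = 6.667 × 11.35 = 75.6 kΩ.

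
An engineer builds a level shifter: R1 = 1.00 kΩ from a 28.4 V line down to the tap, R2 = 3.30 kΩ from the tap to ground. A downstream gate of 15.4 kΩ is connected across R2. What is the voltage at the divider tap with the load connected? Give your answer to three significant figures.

The load sits in parallel with R2: R2‖R_L = (3.30 × 15.4) / (3.30 + 15.4) = 2.718 kΩ.
V_out = 28.4 × 2.718 / (1.00 + 2.718) = 28.4 × 2.718/3.718 = 20.8 V.

V_out ≈ 20.8 V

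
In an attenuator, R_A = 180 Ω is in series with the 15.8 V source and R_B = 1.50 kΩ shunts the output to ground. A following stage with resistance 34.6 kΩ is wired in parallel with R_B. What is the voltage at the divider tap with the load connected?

V_out ≈ 14.0 V

The load sits in parallel with R_B: R_B‖R_L = (1500 × 34600) / (1500 + 34600) = 1438 Ω.
V_out = 15.8 × 1438 / (180 + 1438) = 15.8 × 1438/1618 = 14.0 V.
(Unloaded it would have been 14.1 V.)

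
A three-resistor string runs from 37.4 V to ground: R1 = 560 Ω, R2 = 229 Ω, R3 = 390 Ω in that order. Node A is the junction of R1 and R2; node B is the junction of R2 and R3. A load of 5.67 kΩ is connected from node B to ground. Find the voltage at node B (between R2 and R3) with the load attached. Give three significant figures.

V ≈ 11.8 V

At node B, R3 is in parallel with the load: R3‖R_L = 364.9 Ω.
Below node A the resistance is R2 + (R3‖R_L) = 593.9 Ω, so V_A = 37.4 × 593.9/1154 = 19.25 V.
Then V_B = V_A × (R3‖R_L)/(R2 + R3‖R_L) = 19.25 × 364.9/593.9 = 11.8 V.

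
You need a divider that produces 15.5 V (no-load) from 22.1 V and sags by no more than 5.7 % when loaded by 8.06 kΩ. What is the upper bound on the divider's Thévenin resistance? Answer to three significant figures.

Loading drop = R_th/(R_th + R_L) ≤ 0.0570, so R_th ≤ R_L · ε/(1−ε) = 8.06 kΩ × 0.0570/0.9430 = 487 Ω.

R_th ≤ 487 Ω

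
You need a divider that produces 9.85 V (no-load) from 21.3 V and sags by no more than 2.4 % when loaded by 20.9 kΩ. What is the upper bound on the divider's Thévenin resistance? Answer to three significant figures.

Loading drop = R_th/(R_th + R_L) ≤ 0.0240, so R_th ≤ R_L · ε/(1−ε) = 20.9 kΩ × 0.0240/0.9760 = 514 Ω.

R_th ≤ 514 Ω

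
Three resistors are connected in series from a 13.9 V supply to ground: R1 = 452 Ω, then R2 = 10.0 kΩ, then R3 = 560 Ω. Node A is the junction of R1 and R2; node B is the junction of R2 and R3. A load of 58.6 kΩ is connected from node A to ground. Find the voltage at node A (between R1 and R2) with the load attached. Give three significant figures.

Below node A the series string R2+R3 = 10560 Ω sits in parallel with the 58600 Ω load: 8948 Ω.
V_A = 13.9 × 8948/(452 + 8948) = 13.2 V.

V ≈ 13.2 V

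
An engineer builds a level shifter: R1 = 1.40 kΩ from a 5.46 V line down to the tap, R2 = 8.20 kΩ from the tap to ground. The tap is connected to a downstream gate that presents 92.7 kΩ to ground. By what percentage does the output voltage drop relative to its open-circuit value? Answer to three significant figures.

The divider's output (Thévenin) resistance is R1‖R2 = 1.196 kΩ.
Fractional drop under load = R_th/(R_th + R_L) = 1.196 / (1.196 + 92.7) = 0.01274.
So the output falls by 1.27 %.

1.27 %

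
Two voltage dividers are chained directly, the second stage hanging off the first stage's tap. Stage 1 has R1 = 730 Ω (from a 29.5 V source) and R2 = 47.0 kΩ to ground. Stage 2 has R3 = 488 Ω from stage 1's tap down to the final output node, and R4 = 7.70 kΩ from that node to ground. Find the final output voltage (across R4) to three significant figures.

V_out ≈ 25.1 V

Stage 2 presents R3+R4 = 8188 Ω as a load on stage 1's tap.
Stage 1's lower leg becomes R2‖(R3+R4) = 6973 Ω, so V_mid = 29.5 × 6973/7703 = 26.70 V.
Stage 2 is itself unloaded: V_out = V_mid × R4/(R3+R4) = 26.70 × 7700/8188 = 25.1 V.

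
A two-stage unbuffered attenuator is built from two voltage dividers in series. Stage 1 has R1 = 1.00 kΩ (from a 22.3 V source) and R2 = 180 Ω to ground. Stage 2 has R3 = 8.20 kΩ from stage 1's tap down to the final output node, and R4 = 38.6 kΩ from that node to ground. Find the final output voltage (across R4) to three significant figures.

V_out ≈ 2.80 V

Stage 2 presents R3+R4 = 46800 Ω as a load on stage 1's tap.
Stage 1's lower leg becomes R2‖(R3+R4) = 179.3 Ω, so V_mid = 22.3 × 179.3/1179 = 3.391 V.
Stage 2 is itself unloaded: V_out = V_mid × R4/(R3+R4) = 3.391 × 38600/46800 = 2.80 V.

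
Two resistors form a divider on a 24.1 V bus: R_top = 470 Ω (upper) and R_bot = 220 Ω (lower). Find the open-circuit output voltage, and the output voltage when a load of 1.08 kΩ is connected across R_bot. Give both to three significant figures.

Unloaded: 7.68 V; loaded: 6.75 V

Open-circuit: V = 24.1 × 220/(470 + 220) = 7.68 V.
With the load, R_bot becomes R_bot‖R_L = 182.8 Ω, so V = 24.1 × 182.8/652.8 = 6.75 V.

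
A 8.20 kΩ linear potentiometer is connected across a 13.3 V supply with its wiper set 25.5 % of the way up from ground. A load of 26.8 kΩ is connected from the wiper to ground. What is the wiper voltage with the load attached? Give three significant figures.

The wiper splits the pot into (1−α)R = 6.109 kΩ above and αR = 2.091 kΩ below.
Lower section ‖ load = 1.940 kΩ.
V_wiper = 13.3 × 1.940/(6.109 + 1.940) = 3.21 V.

V ≈ 3.21 V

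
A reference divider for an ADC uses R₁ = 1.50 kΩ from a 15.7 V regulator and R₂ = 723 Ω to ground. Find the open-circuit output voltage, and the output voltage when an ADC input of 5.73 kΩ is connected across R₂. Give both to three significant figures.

Open-circuit: V = 15.7 × 723/(1500 + 723) = 5.11 V.
With the load, R₂ becomes R₂‖R_L = 642.0 Ω, so V = 15.7 × 642.0/2142 = 4.71 V.

Unloaded: 5.11 V; loaded: 4.71 V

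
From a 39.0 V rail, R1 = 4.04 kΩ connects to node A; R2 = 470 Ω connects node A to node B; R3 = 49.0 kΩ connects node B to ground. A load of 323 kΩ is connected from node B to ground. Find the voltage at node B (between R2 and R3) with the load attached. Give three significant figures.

At node B, R3 is in parallel with the load: R3‖R_L = 42550 Ω.
Below node A the resistance is R2 + (R3‖R_L) = 43020 Ω, so V_A = 39.0 × 43020/47060 = 35.65 V.
Then V_B = V_A × (R3‖R_L)/(R2 + R3‖R_L) = 35.65 × 42550/43020 = 35.3 V.

V ≈ 35.3 V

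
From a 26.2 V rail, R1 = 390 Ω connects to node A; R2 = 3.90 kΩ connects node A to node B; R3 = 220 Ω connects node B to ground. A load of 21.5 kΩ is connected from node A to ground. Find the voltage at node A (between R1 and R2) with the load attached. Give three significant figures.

Below node A the series string R2+R3 = 4120 Ω sits in parallel with the 21500 Ω load: 3457 Ω.
V_A = 26.2 × 3457/(390 + 3457) = 23.5 V.

V ≈ 23.5 V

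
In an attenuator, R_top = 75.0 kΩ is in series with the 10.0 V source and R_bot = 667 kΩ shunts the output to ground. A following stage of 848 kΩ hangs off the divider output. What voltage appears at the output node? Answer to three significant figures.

V_out ≈ 8.33 V

The load sits in parallel with R_bot: R_bot‖R_L = (667 × 848) / (667 + 848) = 373.3 kΩ.
V_out = 10.0 × 373.3 / (75.0 + 373.3) = 10.0 × 373.3/448.3 = 8.33 V.
(Unloaded it would have been 8.99 V.)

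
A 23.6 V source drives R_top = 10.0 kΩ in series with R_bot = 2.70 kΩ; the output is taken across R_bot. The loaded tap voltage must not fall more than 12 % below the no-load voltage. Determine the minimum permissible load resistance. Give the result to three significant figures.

R_L(min) ≈ 15.6 kΩ

Output resistance R_th = R_top‖R_bot = (10.0 × 2.70)/12.70 = 2.126 kΩ.
The fractional drop is R_th/(R_th + R_L); requiring this ≤ 0.120 gives R_L ≥ R_th(1/0.120 − 1) = 2.126 × 7.333 = 15.6 kΩ.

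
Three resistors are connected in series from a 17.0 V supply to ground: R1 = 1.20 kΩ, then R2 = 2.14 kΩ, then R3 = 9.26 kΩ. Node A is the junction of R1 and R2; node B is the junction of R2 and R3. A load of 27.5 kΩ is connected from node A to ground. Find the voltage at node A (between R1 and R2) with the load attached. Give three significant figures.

Below node A the series string R2+R3 = 11.40 kΩ sits in parallel with the 27.5 kΩ load: 8.059 kΩ.
V_A = 17.0 × 8.059/(1.20 + 8.059) = 14.8 V.

V ≈ 14.8 V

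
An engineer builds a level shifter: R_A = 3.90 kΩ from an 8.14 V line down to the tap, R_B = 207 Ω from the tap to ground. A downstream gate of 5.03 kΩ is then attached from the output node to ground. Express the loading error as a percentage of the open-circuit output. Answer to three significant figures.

The divider's output (Thévenin) resistance is R_A‖R_B = 196.6 Ω.
Fractional drop under load = R_th/(R_th + R_L) = 196.6 / (196.6 + 5030) = 0.03761.
So the output falls by 3.76 %.

3.76 %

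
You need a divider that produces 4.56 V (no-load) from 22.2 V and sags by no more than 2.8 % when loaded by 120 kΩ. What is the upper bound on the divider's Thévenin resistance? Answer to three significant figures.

Loading drop = R_th/(R_th + R_L) ≤ 0.0280, so R_th ≤ R_L · ε/(1−ε) = 120 kΩ × 0.0280/0.9720 = 3.46 kΩ.

R_th ≤ 3.46 kΩ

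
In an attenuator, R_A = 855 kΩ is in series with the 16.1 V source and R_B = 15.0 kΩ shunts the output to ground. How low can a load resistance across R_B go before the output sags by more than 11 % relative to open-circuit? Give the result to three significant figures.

Output resistance R_th = R_A‖R_B = (855 × 15.0)/870.0 = 14.74 kΩ.
The fractional drop is R_th/(R_th + R_L); requiring this ≤ 0.110 gives R_L ≥ R_th(1/0.110 − 1) = 14.74 × 8.091 = 119 kΩ.

R_L(min) ≈ 119 kΩ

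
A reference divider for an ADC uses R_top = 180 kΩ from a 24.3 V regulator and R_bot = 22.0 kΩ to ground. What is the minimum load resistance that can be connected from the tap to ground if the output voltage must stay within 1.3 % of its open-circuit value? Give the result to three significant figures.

Output resistance R_th = R_top‖R_bot = (180 × 22.0)/202.0 = 19.60 kΩ.
The fractional drop is R_th/(R_th + R_L); requiring this ≤ 0.0130 gives R_L ≥ R_th(1/0.0130 − 1) = 19.60 × 75.92 = 1.49 MΩ.

R_L(min) ≈ 1.49 MΩ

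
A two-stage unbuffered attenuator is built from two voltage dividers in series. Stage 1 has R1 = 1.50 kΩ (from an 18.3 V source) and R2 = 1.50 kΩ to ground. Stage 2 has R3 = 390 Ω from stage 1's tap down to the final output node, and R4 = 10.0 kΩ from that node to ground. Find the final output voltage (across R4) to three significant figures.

V_out ≈ 8.21 V

Stage 2 presents R3+R4 = 10390 Ω as a load on stage 1's tap.
Stage 1's lower leg becomes R2‖(R3+R4) = 1311 Ω, so V_mid = 18.3 × 1311/2811 = 8.534 V.
Stage 2 is itself unloaded: V_out = V_mid × R4/(R3+R4) = 8.534 × 10000/10390 = 8.21 V.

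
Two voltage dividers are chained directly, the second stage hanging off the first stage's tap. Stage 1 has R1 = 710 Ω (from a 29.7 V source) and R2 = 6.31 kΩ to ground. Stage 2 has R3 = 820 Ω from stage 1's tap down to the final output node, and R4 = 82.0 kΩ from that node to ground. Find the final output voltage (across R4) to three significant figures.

V_out ≈ 26.2 V

Stage 2 presents R3+R4 = 82820 Ω as a load on stage 1's tap.
Stage 1's lower leg becomes R2‖(R3+R4) = 5863 Ω, so V_mid = 29.7 × 5863/6573 = 26.49 V.
Stage 2 is itself unloaded: V_out = V_mid × R4/(R3+R4) = 26.49 × 82000/82820 = 26.2 V.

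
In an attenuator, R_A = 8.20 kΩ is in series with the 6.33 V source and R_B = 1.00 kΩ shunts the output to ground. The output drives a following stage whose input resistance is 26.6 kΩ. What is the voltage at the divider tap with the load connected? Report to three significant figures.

V_out ≈ 0.666 V

The load sits in parallel with R_B: R_B‖R_L = (1.00 × 26.6) / (1.00 + 26.6) = 0.9638 kΩ.
V_out = 6.33 × 0.9638 / (8.20 + 0.9638) = 6.33 × 0.9638/9.164 = 0.666 V.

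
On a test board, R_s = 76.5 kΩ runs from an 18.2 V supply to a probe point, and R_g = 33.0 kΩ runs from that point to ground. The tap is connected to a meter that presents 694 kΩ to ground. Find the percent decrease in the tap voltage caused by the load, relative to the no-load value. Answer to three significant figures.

3.22 %

The divider's output (Thévenin) resistance is R_s‖R_g = 23.05 kΩ.
Fractional drop under load = R_th/(R_th + R_L) = 23.05 / (23.05 + 694) = 0.03215.
So the output falls by 3.22 %.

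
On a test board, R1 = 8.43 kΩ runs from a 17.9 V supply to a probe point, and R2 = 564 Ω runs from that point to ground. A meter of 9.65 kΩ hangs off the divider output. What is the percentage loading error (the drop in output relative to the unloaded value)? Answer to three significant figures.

5.19 %

The divider's output (Thévenin) resistance is R1‖R2 = 528.6 Ω.
Fractional drop under load = R_th/(R_th + R_L) = 528.6 / (528.6 + 9650) = 0.05194.
So the output falls by 5.19 %.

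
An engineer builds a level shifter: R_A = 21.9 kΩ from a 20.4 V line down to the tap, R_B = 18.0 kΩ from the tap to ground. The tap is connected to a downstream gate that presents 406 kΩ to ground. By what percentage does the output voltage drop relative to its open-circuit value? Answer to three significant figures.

The divider's output (Thévenin) resistance is R_A‖R_B = 9.880 kΩ.
Fractional drop under load = R_th/(R_th + R_L) = 9.880 / (9.880 + 406) = 0.02376.
So the output falls by 2.38 %.

2.38 %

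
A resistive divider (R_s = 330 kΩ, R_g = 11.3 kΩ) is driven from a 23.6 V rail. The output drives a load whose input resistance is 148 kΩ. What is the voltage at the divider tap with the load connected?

V_out ≈ 0.728 V

The load sits in parallel with R_g: R_g‖R_L = (11.3 × 148) / (11.3 + 148) = 10.50 kΩ.
V_out = 23.6 × 10.50 / (330 + 10.50) = 23.6 × 10.50/340.5 = 0.728 V.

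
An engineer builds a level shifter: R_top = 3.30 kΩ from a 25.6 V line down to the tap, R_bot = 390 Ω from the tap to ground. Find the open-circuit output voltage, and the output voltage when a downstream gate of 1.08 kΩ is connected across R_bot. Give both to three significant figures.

Open-circuit: V = 25.6 × 390/(3300 + 390) = 2.71 V.
With the load, R_bot becomes R_bot‖R_L = 286.5 Ω, so V = 25.6 × 286.5/3587 = 2.05 V.

Unloaded: 2.71 V; loaded: 2.05 V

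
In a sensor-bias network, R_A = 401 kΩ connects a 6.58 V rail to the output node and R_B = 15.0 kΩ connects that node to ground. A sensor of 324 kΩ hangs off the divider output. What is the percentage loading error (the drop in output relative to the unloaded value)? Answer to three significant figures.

4.27 %

The divider's output (Thévenin) resistance is R_A‖R_B = 14.46 kΩ.
Fractional drop under load = R_th/(R_th + R_L) = 14.46 / (14.46 + 324) = 0.04272.
So the output falls by 4.27 %.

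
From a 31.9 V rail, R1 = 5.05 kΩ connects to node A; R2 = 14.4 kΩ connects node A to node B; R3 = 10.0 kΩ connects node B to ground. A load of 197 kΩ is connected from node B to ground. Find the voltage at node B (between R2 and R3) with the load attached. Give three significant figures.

V ≈ 10.5 V

At node B, R3 is in parallel with the load: R3‖R_L = 9.517 kΩ.
Below node A the resistance is R2 + (R3‖R_L) = 23.92 kΩ, so V_A = 31.9 × 23.92/28.97 = 26.34 V.
Then V_B = V_A × (R3‖R_L)/(R2 + R3‖R_L) = 26.34 × 9.517/23.92 = 10.5 V.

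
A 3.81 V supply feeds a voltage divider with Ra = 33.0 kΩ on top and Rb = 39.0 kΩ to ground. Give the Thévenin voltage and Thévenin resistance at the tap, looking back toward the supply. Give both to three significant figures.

V_th = 2.06 V, R_th = 17.9 kΩ

V_th is the open-circuit tap voltage: 3.81 × 39.0/(33.0 + 39.0) = 2.06 V.
With the supply zeroed, Ra and Rb appear in parallel from the tap: R_th = Ra‖Rb = (33.0 × 39.0)/72.00 = 17.9 kΩ.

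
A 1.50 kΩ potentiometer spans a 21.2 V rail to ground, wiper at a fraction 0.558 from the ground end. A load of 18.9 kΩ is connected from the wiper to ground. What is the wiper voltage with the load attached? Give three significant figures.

The wiper splits the pot into (1−α)R = 663.0 Ω above and αR = 837.0 Ω below.
Lower section ‖ load = 801.5 Ω.
V_wiper = 21.2 × 801.5/(663.0 + 801.5) = 11.6 V.

V ≈ 11.6 V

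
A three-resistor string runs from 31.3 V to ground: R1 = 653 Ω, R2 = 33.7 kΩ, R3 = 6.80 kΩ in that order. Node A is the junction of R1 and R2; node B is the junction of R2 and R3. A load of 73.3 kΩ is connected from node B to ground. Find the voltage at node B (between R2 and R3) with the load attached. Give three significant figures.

At node B, R3 is in parallel with the load: R3‖R_L = 6223 Ω.
Below node A the resistance is R2 + (R3‖R_L) = 39920 Ω, so V_A = 31.3 × 39920/40580 = 30.80 V.
Then V_B = V_A × (R3‖R_L)/(R2 + R3‖R_L) = 30.80 × 6223/39920 = 4.80 V.

V ≈ 4.80 V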